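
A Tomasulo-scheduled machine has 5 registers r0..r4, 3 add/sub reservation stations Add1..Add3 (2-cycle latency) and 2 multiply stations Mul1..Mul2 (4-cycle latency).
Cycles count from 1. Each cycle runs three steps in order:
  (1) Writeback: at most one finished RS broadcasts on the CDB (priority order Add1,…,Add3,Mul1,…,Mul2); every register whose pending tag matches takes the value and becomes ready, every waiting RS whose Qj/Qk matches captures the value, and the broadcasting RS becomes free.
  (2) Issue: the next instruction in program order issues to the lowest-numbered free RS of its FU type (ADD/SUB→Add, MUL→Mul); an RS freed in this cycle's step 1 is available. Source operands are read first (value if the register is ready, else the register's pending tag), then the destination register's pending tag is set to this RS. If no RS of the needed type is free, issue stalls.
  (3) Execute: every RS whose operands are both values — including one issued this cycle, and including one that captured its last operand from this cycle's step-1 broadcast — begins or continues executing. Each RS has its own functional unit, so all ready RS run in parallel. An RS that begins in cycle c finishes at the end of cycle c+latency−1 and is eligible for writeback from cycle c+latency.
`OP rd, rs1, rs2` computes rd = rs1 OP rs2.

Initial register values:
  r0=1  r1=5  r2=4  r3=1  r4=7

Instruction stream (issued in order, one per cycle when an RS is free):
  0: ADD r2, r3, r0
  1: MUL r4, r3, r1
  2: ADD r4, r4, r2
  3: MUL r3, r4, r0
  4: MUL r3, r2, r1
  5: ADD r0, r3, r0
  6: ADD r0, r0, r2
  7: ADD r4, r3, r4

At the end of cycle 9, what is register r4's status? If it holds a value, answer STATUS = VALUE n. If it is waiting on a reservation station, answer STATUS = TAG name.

STATUS = TAG Add3

c1: issue ADD r2<-Add1 | r0:1,r1:5,r2:Add1,r3:1,r4:7
c2: issue MUL r4<-Mul1 | r0:1,r1:5,r2:Add1,r3:1,r4:Mul1
c3: CDB Add1=2; issue ADD r4<-Add1 | r0:1,r1:5,r2:2,r3:1,r4:Add1
c4: issue MUL r3<-Mul2 | r0:1,r1:5,r2:2,r3:Mul2,r4:Add1
c5: stall | r0:1,r1:5,r2:2,r3:Mul2,r4:Add1
c6: CDB Mul1=5; issue MUL r3<-Mul1 | r0:1,r1:5,r2:2,r3:Mul1,r4:Add1
c7: issue ADD r0<-Add2 | r0:Add2,r1:5,r2:2,r3:Mul1,r4:Add1
c8: CDB Add1=7; issue ADD r0<-Add1 | r0:Add1,r1:5,r2:2,r3:Mul1,r4:7
c9: issue ADD r4<-Add3 | r0:Add1,r1:5,r2:2,r3:Mul1,r4:Add3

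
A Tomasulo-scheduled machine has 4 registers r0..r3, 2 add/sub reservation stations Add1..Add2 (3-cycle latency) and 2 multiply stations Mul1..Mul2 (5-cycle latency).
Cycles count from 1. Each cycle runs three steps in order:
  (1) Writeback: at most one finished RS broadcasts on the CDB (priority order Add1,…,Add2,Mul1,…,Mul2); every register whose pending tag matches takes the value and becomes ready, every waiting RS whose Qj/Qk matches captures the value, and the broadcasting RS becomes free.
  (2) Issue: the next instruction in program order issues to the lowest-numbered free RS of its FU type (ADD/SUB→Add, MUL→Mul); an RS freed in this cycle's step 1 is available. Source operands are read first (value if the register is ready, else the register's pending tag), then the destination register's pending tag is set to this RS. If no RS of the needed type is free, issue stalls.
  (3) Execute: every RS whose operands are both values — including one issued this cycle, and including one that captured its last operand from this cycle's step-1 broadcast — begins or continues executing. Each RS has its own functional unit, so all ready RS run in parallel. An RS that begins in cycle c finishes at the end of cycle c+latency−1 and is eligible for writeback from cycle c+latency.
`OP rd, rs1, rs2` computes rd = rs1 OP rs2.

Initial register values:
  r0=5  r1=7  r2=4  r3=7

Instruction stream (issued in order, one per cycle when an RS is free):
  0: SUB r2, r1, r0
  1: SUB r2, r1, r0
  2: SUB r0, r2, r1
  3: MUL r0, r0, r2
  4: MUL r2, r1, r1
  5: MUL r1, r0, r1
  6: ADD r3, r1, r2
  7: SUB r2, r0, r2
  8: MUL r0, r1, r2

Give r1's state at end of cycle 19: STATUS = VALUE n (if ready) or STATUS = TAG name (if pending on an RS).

cycle 1: issue SUB r2<-Add1 // r0:5,r1:7,r2:Add1,r3:7
cycle 2: issue SUB r2<-Add2 // r0:5,r1:7,r2:Add2,r3:7
cycle 3: stall // r0:5,r1:7,r2:Add2,r3:7
cycle 4: CDB Add1=2; issue SUB r0<-Add1 // r0:Add1,r1:7,r2:Add2,r3:7
cycle 5: CDB Add2=2; issue MUL r0<-Mul1 // r0:Mul1,r1:7,r2:2,r3:7
cycle 6: issue MUL r2<-Mul2 // r0:Mul1,r1:7,r2:Mul2,r3:7
cycle 7: stall // r0:Mul1,r1:7,r2:Mul2,r3:7
cycle 8: CDB Add1=-5; stall // r0:Mul1,r1:7,r2:Mul2,r3:7
cycle 9: stall // r0:Mul1,r1:7,r2:Mul2,r3:7
cycle 10: stall // r0:Mul1,r1:7,r2:Mul2,r3:7
cycle 11: CDB Mul2=49; issue MUL r1<-Mul2 // r0:Mul1,r1:Mul2,r2:49,r3:7
cycle 12: issue ADD r3<-Add1 // r0:Mul1,r1:Mul2,r2:49,r3:Add1
cycle 13: CDB Mul1=-10; issue SUB r2<-Add2 // r0:-10,r1:Mul2,r2:Add2,r3:Add1
cycle 14: issue MUL r0<-Mul1 // r0:Mul1,r1:Mul2,r2:Add2,r3:Add1
cycle 15: - // r0:Mul1,r1:Mul2,r2:Add2,r3:Add1
cycle 16: CDB Add2=-59 // r0:Mul1,r1:Mul2,r2:-59,r3:Add1
cycle 17: - // r0:Mul1,r1:Mul2,r2:-59,r3:Add1
cycle 18: CDB Mul2=-70 // r0:Mul1,r1:-70,r2:-59,r3:Add1
cycle 19: - // r0:Mul1,r1:-70,r2:-59,r3:Add1

STATUS = VALUE -70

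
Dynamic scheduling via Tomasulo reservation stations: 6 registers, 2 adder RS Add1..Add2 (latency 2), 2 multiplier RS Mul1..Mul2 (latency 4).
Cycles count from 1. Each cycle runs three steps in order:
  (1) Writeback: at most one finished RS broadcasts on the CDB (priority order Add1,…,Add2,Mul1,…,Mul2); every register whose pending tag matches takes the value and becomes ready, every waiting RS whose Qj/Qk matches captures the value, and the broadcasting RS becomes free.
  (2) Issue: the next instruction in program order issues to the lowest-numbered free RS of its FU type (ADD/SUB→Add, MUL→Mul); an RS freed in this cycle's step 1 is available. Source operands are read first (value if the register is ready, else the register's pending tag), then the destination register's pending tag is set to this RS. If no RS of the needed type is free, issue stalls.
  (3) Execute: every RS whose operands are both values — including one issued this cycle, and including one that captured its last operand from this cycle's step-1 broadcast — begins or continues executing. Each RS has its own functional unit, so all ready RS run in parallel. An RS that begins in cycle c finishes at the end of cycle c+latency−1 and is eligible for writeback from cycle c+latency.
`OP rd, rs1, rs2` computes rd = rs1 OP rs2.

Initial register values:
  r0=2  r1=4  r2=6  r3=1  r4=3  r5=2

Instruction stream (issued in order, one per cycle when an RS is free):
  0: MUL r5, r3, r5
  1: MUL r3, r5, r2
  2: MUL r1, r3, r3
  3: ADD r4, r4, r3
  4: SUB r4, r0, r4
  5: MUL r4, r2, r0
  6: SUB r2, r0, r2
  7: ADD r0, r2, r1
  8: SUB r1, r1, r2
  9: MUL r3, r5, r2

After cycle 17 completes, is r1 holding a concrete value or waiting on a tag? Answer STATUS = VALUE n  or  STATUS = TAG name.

c1: issue MUL r5<-Mul1 | r0:2,r1:4,r2:6,r3:1,r4:3,r5:Mul1
c2: issue MUL r3<-Mul2 | r0:2,r1:4,r2:6,r3:Mul2,r4:3,r5:Mul1
c3: stall | r0:2,r1:4,r2:6,r3:Mul2,r4:3,r5:Mul1
c4: stall | r0:2,r1:4,r2:6,r3:Mul2,r4:3,r5:Mul1
c5: CDB Mul1=2; issue MUL r1<-Mul1 | r0:2,r1:Mul1,r2:6,r3:Mul2,r4:3,r5:2
c6: issue ADD r4<-Add1 | r0:2,r1:Mul1,r2:6,r3:Mul2,r4:Add1,r5:2
c7: issue SUB r4<-Add2 | r0:2,r1:Mul1,r2:6,r3:Mul2,r4:Add2,r5:2
c8: stall | r0:2,r1:Mul1,r2:6,r3:Mul2,r4:Add2,r5:2
c9: CDB Mul2=12; issue MUL r4<-Mul2 | r0:2,r1:Mul1,r2:6,r3:12,r4:Mul2,r5:2
c10: stall | r0:2,r1:Mul1,r2:6,r3:12,r4:Mul2,r5:2
c11: CDB Add1=15; issue SUB r2<-Add1 | r0:2,r1:Mul1,r2:Add1,r3:12,r4:Mul2,r5:2
c12: stall | r0:2,r1:Mul1,r2:Add1,r3:12,r4:Mul2,r5:2
c13: CDB Add1=-4; issue ADD r0<-Add1 | r0:Add1,r1:Mul1,r2:-4,r3:12,r4:Mul2,r5:2
c14: CDB Add2=-13; issue SUB r1<-Add2 | r0:Add1,r1:Add2,r2:-4,r3:12,r4:Mul2,r5:2
c15: CDB Mul1=144; issue MUL r3<-Mul1 | r0:Add1,r1:Add2,r2:-4,r3:Mul1,r4:Mul2,r5:2
c16: CDB Mul2=12 | r0:Add1,r1:Add2,r2:-4,r3:Mul1,r4:12,r5:2
c17: CDB Add1=140 | r0:140,r1:Add2,r2:-4,r3:Mul1,r4:12,r5:2

STATUS = TAG Add2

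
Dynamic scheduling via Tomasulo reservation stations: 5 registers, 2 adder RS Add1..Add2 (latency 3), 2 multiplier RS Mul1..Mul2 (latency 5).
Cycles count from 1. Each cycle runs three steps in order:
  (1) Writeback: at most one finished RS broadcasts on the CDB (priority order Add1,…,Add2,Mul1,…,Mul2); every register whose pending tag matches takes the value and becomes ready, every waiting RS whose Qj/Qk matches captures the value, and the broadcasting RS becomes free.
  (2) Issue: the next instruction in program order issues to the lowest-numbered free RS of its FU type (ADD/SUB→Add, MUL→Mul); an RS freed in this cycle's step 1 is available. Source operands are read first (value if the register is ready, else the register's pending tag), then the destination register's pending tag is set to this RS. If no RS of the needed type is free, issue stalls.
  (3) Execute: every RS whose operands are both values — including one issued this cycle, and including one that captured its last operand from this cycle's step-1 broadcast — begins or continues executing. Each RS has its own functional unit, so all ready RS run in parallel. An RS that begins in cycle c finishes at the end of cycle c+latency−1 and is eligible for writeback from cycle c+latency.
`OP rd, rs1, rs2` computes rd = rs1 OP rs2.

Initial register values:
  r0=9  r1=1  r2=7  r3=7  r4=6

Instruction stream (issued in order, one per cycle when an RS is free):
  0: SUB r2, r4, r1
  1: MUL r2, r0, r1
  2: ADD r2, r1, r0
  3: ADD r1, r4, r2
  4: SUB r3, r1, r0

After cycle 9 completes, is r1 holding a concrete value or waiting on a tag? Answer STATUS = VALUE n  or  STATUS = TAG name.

cycle 1: issue SUB r2<-Add1 // r0:9,r1:1,r2:Add1,r3:7,r4:6
cycle 2: issue MUL r2<-Mul1 // r0:9,r1:1,r2:Mul1,r3:7,r4:6
cycle 3: issue ADD r2<-Add2 // r0:9,r1:1,r2:Add2,r3:7,r4:6
cycle 4: CDB Add1=5; issue ADD r1<-Add1 // r0:9,r1:Add1,r2:Add2,r3:7,r4:6
cycle 5: stall // r0:9,r1:Add1,r2:Add2,r3:7,r4:6
cycle 6: CDB Add2=10; issue SUB r3<-Add2 // r0:9,r1:Add1,r2:10,r3:Add2,r4:6
cycle 7: CDB Mul1=9 // r0:9,r1:Add1,r2:10,r3:Add2,r4:6
cycle 8: - // r0:9,r1:Add1,r2:10,r3:Add2,r4:6
cycle 9: CDB Add1=16 // r0:9,r1:16,r2:10,r3:Add2,r4:6

STATUS = VALUE 16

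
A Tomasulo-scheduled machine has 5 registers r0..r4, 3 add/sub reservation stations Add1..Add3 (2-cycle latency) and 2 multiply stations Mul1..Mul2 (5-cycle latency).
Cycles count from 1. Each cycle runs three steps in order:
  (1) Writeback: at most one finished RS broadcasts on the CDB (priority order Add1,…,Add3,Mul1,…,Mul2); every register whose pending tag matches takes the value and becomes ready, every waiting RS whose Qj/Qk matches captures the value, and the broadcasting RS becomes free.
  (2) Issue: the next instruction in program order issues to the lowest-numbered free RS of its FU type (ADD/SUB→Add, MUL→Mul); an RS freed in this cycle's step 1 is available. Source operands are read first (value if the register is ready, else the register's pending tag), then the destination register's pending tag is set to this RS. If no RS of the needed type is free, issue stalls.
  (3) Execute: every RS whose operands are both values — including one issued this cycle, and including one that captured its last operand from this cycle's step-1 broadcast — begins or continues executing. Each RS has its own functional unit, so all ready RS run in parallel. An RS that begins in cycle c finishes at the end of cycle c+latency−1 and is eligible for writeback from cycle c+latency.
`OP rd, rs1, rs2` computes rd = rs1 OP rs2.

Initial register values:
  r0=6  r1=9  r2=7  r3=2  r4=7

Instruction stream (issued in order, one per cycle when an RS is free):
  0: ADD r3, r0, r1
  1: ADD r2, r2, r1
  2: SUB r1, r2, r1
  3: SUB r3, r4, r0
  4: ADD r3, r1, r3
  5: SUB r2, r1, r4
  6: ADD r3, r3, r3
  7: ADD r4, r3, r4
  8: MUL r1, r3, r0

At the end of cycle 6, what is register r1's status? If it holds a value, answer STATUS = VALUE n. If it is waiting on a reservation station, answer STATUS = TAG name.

STATUS = VALUE 7

cycle 1: issue ADD r3<-Add1 // r0:6,r1:9,r2:7,r3:Add1,r4:7
cycle 2: issue ADD r2<-Add2 // r0:6,r1:9,r2:Add2,r3:Add1,r4:7
cycle 3: CDB Add1=15; issue SUB r1<-Add1 // r0:6,r1:Add1,r2:Add2,r3:15,r4:7
cycle 4: CDB Add2=16; issue SUB r3<-Add2 // r0:6,r1:Add1,r2:16,r3:Add2,r4:7
cycle 5: issue ADD r3<-Add3 // r0:6,r1:Add1,r2:16,r3:Add3,r4:7
cycle 6: CDB Add1=7; issue SUB r2<-Add1 // r0:6,r1:7,r2:Add1,r3:Add3,r4:7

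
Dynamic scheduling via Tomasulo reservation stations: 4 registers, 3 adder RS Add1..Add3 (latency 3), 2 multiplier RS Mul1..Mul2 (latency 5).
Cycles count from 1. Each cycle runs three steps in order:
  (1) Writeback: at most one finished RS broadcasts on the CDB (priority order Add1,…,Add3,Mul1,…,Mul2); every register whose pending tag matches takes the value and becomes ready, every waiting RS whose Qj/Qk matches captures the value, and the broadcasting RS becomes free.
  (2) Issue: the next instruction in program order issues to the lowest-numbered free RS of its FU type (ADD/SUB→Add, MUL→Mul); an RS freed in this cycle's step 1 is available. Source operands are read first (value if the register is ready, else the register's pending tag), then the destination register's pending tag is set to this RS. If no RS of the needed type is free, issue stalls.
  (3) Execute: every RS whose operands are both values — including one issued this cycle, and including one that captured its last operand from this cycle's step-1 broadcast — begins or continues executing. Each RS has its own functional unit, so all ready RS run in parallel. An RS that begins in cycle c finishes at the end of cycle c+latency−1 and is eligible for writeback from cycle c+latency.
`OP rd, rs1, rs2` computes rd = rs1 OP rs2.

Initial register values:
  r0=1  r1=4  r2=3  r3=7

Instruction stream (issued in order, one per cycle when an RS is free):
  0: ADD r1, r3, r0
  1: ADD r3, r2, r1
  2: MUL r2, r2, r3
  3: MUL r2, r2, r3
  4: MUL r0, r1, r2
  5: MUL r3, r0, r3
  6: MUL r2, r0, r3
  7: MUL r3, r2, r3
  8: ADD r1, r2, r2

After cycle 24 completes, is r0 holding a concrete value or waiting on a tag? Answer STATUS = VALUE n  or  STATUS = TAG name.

cycle 1: issue ADD r1<-Add1 // r0:1,r1:Add1,r2:3,r3:7
cycle 2: issue ADD r3<-Add2 // r0:1,r1:Add1,r2:3,r3:Add2
cycle 3: issue MUL r2<-Mul1 // r0:1,r1:Add1,r2:Mul1,r3:Add2
cycle 4: CDB Add1=8; issue MUL r2<-Mul2 // r0:1,r1:8,r2:Mul2,r3:Add2
cycle 5: stall // r0:1,r1:8,r2:Mul2,r3:Add2
cycle 6: stall // r0:1,r1:8,r2:Mul2,r3:Add2
cycle 7: CDB Add2=11; stall // r0:1,r1:8,r2:Mul2,r3:11
cycle 8: stall // r0:1,r1:8,r2:Mul2,r3:11
cycle 9: stall // r0:1,r1:8,r2:Mul2,r3:11
cycle 10: stall // r0:1,r1:8,r2:Mul2,r3:11
cycle 11: stall // r0:1,r1:8,r2:Mul2,r3:11
cycle 12: CDB Mul1=33; issue MUL r0<-Mul1 // r0:Mul1,r1:8,r2:Mul2,r3:11
cycle 13: stall // r0:Mul1,r1:8,r2:Mul2,r3:11
cycle 14: stall // r0:Mul1,r1:8,r2:Mul2,r3:11
cycle 15: stall // r0:Mul1,r1:8,r2:Mul2,r3:11
cycle 16: stall // r0:Mul1,r1:8,r2:Mul2,r3:11
cycle 17: CDB Mul2=363; issue MUL r3<-Mul2 // r0:Mul1,r1:8,r2:363,r3:Mul2
cycle 18: stall // r0:Mul1,r1:8,r2:363,r3:Mul2
cycle 19: stall // r0:Mul1,r1:8,r2:363,r3:Mul2
cycle 20: stall // r0:Mul1,r1:8,r2:363,r3:Mul2
cycle 21: stall // r0:Mul1,r1:8,r2:363,r3:Mul2
cycle 22: CDB Mul1=2904; issue MUL r2<-Mul1 // r0:2904,r1:8,r2:Mul1,r3:Mul2
cycle 23: stall // r0:2904,r1:8,r2:Mul1,r3:Mul2
cycle 24: stall // r0:2904,r1:8,r2:Mul1,r3:Mul2

STATUS = VALUE 2904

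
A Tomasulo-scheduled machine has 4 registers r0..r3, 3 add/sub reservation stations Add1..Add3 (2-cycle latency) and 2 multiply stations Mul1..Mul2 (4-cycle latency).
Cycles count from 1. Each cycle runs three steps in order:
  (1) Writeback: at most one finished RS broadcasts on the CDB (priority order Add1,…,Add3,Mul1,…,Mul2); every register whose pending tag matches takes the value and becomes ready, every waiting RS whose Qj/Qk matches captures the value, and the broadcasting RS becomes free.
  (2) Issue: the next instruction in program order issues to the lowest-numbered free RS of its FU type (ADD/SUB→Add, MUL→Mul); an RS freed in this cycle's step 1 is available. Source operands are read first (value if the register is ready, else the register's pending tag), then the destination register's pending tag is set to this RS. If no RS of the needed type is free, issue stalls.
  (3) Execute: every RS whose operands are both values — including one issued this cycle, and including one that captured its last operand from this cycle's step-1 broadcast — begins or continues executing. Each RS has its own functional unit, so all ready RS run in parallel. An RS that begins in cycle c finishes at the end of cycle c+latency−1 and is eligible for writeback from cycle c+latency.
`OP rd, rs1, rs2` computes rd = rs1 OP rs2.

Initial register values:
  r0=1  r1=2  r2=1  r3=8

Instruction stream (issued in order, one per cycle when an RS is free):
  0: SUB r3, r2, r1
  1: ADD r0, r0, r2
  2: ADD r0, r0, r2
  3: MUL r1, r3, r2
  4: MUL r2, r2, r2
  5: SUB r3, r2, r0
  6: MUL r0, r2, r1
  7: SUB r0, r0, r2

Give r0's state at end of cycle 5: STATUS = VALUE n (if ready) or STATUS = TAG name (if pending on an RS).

c1: issue SUB r3<-Add1 | r0:1,r1:2,r2:1,r3:Add1
c2: issue ADD r0<-Add2 | r0:Add2,r1:2,r2:1,r3:Add1
c3: CDB Add1=-1; issue ADD r0<-Add1 | r0:Add1,r1:2,r2:1,r3:-1
c4: CDB Add2=2; issue MUL r1<-Mul1 | r0:Add1,r1:Mul1,r2:1,r3:-1
c5: issue MUL r2<-Mul2 | r0:Add1,r1:Mul1,r2:Mul2,r3:-1

STATUS = TAG Add1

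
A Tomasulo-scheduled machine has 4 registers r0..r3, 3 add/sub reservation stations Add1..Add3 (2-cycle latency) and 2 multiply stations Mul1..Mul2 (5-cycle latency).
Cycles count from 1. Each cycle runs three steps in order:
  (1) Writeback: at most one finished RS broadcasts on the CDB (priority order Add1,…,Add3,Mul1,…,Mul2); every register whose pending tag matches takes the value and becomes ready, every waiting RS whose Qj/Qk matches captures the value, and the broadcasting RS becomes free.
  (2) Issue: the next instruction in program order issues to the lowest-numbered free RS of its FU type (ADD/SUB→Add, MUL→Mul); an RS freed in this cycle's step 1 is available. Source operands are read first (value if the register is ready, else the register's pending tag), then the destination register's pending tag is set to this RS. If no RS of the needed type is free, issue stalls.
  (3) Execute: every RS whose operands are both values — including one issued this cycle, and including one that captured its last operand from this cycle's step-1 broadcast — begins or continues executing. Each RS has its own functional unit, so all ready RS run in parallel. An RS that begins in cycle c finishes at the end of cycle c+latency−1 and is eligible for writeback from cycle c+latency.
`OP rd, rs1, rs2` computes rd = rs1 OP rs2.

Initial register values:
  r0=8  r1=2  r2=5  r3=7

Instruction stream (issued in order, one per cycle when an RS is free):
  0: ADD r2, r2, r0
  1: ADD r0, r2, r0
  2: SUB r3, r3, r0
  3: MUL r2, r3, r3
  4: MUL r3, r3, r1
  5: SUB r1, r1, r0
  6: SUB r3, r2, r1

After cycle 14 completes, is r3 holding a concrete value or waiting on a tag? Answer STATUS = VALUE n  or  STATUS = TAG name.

STATUS = VALUE 215

cycle 1: issue ADD r2<-Add1 // r0:8,r1:2,r2:Add1,r3:7
cycle 2: issue ADD r0<-Add2 // r0:Add2,r1:2,r2:Add1,r3:7
cycle 3: CDB Add1=13; issue SUB r3<-Add1 // r0:Add2,r1:2,r2:13,r3:Add1
cycle 4: issue MUL r2<-Mul1 // r0:Add2,r1:2,r2:Mul1,r3:Add1
cycle 5: CDB Add2=21; issue MUL r3<-Mul2 // r0:21,r1:2,r2:Mul1,r3:Mul2
cycle 6: issue SUB r1<-Add2 // r0:21,r1:Add2,r2:Mul1,r3:Mul2
cycle 7: CDB Add1=-14; issue SUB r3<-Add1 // r0:21,r1:Add2,r2:Mul1,r3:Add1
cycle 8: CDB Add2=-19 // r0:21,r1:-19,r2:Mul1,r3:Add1
cycle 9: - // r0:21,r1:-19,r2:Mul1,r3:Add1
cycle 10: - // r0:21,r1:-19,r2:Mul1,r3:Add1
cycle 11: - // r0:21,r1:-19,r2:Mul1,r3:Add1
cycle 12: CDB Mul1=196 // r0:21,r1:-19,r2:196,r3:Add1
cycle 13: CDB Mul2=-28 // r0:21,r1:-19,r2:196,r3:Add1
cycle 14: CDB Add1=215 // r0:21,r1:-19,r2:196,r3:215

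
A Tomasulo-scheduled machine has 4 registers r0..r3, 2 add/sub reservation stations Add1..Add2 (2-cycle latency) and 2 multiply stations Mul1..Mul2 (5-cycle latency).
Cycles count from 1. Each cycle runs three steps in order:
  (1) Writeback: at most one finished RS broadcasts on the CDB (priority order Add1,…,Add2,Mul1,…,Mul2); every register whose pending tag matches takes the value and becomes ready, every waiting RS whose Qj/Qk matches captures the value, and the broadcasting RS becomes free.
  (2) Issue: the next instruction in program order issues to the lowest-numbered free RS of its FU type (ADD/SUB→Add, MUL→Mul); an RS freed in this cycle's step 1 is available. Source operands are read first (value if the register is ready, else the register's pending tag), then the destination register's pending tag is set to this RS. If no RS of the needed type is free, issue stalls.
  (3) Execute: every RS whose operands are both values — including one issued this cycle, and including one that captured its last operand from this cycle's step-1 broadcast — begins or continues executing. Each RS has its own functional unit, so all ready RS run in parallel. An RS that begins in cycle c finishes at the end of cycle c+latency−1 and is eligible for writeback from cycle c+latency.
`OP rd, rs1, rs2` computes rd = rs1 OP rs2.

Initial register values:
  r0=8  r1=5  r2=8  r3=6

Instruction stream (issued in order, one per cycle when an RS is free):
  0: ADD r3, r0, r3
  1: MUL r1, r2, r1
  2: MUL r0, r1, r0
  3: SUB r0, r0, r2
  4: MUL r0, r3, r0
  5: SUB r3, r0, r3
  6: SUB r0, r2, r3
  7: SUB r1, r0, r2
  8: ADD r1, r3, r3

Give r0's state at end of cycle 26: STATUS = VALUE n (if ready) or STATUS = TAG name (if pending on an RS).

cycle 1: issue ADD r3<-Add1 // r0:8,r1:5,r2:8,r3:Add1
cycle 2: issue MUL r1<-Mul1 // r0:8,r1:Mul1,r2:8,r3:Add1
cycle 3: CDB Add1=14; issue MUL r0<-Mul2 // r0:Mul2,r1:Mul1,r2:8,r3:14
cycle 4: issue SUB r0<-Add1 // r0:Add1,r1:Mul1,r2:8,r3:14
cycle 5: stall // r0:Add1,r1:Mul1,r2:8,r3:14
cycle 6: stall // r0:Add1,r1:Mul1,r2:8,r3:14
cycle 7: CDB Mul1=40; issue MUL r0<-Mul1 // r0:Mul1,r1:40,r2:8,r3:14
cycle 8: issue SUB r3<-Add2 // r0:Mul1,r1:40,r2:8,r3:Add2
cycle 9: stall // r0:Mul1,r1:40,r2:8,r3:Add2
cycle 10: stall // r0:Mul1,r1:40,r2:8,r3:Add2
cycle 11: stall // r0:Mul1,r1:40,r2:8,r3:Add2
cycle 12: CDB Mul2=320; stall // r0:Mul1,r1:40,r2:8,r3:Add2
cycle 13: stall // r0:Mul1,r1:40,r2:8,r3:Add2
cycle 14: CDB Add1=312; issue SUB r0<-Add1 // r0:Add1,r1:40,r2:8,r3:Add2
cycle 15: stall // r0:Add1,r1:40,r2:8,r3:Add2
cycle 16: stall // r0:Add1,r1:40,r2:8,r3:Add2
cycle 17: stall // r0:Add1,r1:40,r2:8,r3:Add2
cycle 18: stall // r0:Add1,r1:40,r2:8,r3:Add2
cycle 19: CDB Mul1=4368; stall // r0:Add1,r1:40,r2:8,r3:Add2
cycle 20: stall // r0:Add1,r1:40,r2:8,r3:Add2
cycle 21: CDB Add2=4354; issue SUB r1<-Add2 // r0:Add1,r1:Add2,r2:8,r3:4354
cycle 22: stall // r0:Add1,r1:Add2,r2:8,r3:4354
cycle 23: CDB Add1=-4346; issue ADD r1<-Add1 // r0:-4346,r1:Add1,r2:8,r3:4354
cycle 24: - // r0:-4346,r1:Add1,r2:8,r3:4354
cycle 25: CDB Add1=8708 // r0:-4346,r1:8708,r2:8,r3:4354
cycle 26: CDB Add2=-4354 // r0:-4346,r1:8708,r2:8,r3:4354

STATUS = VALUE -4346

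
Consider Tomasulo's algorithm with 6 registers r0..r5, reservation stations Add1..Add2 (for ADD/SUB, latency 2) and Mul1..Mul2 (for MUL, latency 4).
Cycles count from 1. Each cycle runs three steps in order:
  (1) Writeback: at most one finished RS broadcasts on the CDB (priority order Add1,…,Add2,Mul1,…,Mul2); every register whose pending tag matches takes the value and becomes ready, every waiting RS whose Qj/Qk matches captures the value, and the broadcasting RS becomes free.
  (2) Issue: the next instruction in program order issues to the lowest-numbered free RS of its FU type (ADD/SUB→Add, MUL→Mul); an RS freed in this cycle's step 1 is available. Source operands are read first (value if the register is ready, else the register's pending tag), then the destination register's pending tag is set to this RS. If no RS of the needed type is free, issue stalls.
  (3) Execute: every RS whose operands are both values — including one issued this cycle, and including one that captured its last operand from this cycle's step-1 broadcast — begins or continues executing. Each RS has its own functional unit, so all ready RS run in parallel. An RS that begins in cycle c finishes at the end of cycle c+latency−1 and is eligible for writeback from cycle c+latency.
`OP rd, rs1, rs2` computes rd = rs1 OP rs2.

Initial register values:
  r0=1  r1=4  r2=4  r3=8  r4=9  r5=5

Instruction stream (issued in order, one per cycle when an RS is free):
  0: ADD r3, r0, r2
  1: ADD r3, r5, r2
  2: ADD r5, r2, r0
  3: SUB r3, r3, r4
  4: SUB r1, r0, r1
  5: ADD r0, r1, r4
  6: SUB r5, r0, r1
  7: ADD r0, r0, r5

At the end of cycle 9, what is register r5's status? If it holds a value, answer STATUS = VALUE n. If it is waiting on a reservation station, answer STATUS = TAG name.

c1: issue ADD r3<-Add1 | r0:1,r1:4,r2:4,r3:Add1,r4:9,r5:5
c2: issue ADD r3<-Add2 | r0:1,r1:4,r2:4,r3:Add2,r4:9,r5:5
c3: CDB Add1=5; issue ADD r5<-Add1 | r0:1,r1:4,r2:4,r3:Add2,r4:9,r5:Add1
c4: CDB Add2=9; issue SUB r3<-Add2 | r0:1,r1:4,r2:4,r3:Add2,r4:9,r5:Add1
c5: CDB Add1=5; issue SUB r1<-Add1 | r0:1,r1:Add1,r2:4,r3:Add2,r4:9,r5:5
c6: CDB Add2=0; issue ADD r0<-Add2 | r0:Add2,r1:Add1,r2:4,r3:0,r4:9,r5:5
c7: CDB Add1=-3; issue SUB r5<-Add1 | r0:Add2,r1:-3,r2:4,r3:0,r4:9,r5:Add1
c8: stall | r0:Add2,r1:-3,r2:4,r3:0,r4:9,r5:Add1
c9: CDB Add2=6; issue ADD r0<-Add2 | r0:Add2,r1:-3,r2:4,r3:0,r4:9,r5:Add1

STATUS = TAG Add1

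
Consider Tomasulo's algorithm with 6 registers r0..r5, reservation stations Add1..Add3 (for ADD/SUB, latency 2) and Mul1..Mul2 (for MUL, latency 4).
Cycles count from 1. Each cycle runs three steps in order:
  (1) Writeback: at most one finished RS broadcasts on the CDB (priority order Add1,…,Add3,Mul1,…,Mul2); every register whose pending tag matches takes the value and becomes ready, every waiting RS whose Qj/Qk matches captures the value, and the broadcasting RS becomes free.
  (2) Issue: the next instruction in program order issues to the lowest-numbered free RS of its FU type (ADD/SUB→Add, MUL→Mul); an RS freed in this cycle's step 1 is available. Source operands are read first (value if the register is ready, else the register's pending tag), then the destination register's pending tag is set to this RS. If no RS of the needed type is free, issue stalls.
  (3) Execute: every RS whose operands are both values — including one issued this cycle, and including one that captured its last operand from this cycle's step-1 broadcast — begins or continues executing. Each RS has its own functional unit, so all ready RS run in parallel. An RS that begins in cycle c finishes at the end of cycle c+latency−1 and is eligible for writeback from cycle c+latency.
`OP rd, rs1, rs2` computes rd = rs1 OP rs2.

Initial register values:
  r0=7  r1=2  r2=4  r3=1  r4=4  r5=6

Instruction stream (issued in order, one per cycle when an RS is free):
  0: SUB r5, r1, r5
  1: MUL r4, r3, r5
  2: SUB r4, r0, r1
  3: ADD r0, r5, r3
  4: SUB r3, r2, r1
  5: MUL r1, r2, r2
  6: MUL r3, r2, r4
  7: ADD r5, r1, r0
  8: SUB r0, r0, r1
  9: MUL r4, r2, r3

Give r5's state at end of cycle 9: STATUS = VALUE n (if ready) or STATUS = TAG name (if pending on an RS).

c1: issue SUB r5<-Add1 | r0:7,r1:2,r2:4,r3:1,r4:4,r5:Add1
c2: issue MUL r4<-Mul1 | r0:7,r1:2,r2:4,r3:1,r4:Mul1,r5:Add1
c3: CDB Add1=-4; issue SUB r4<-Add1 | r0:7,r1:2,r2:4,r3:1,r4:Add1,r5:-4
c4: issue ADD r0<-Add2 | r0:Add2,r1:2,r2:4,r3:1,r4:Add1,r5:-4
c5: CDB Add1=5; issue SUB r3<-Add1 | r0:Add2,r1:2,r2:4,r3:Add1,r4:5,r5:-4
c6: CDB Add2=-3; issue MUL r1<-Mul2 | r0:-3,r1:Mul2,r2:4,r3:Add1,r4:5,r5:-4
c7: CDB Add1=2; stall | r0:-3,r1:Mul2,r2:4,r3:2,r4:5,r5:-4
c8: CDB Mul1=-4; issue MUL r3<-Mul1 | r0:-3,r1:Mul2,r2:4,r3:Mul1,r4:5,r5:-4
c9: issue ADD r5<-Add1 | r0:-3,r1:Mul2,r2:4,r3:Mul1,r4:5,r5:Add1

STATUS = TAG Add1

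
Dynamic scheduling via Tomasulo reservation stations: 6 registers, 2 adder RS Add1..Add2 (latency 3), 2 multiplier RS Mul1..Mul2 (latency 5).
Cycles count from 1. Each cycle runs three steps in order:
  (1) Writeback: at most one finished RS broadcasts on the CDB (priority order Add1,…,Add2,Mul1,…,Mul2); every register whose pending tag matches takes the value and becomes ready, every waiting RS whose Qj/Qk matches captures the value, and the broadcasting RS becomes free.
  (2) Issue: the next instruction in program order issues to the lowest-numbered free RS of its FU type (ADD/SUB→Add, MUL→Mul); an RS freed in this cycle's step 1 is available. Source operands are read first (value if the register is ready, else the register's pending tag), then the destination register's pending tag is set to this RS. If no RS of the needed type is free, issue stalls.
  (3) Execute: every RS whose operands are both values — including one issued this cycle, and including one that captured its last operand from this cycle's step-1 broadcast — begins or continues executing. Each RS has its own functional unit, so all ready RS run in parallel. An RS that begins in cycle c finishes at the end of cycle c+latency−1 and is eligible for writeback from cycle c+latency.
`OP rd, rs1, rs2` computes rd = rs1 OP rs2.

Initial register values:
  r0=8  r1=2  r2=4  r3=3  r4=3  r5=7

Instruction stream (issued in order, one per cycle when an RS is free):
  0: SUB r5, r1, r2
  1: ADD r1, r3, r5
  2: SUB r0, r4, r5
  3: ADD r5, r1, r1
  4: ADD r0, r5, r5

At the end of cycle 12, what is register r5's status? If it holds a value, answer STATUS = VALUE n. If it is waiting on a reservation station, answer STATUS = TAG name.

cycle 1: issue SUB r5<-Add1 // r0:8,r1:2,r2:4,r3:3,r4:3,r5:Add1
cycle 2: issue ADD r1<-Add2 // r0:8,r1:Add2,r2:4,r3:3,r4:3,r5:Add1
cycle 3: stall // r0:8,r1:Add2,r2:4,r3:3,r4:3,r5:Add1
cycle 4: CDB Add1=-2; issue SUB r0<-Add1 // r0:Add1,r1:Add2,r2:4,r3:3,r4:3,r5:-2
cycle 5: stall // r0:Add1,r1:Add2,r2:4,r3:3,r4:3,r5:-2
cycle 6: stall // r0:Add1,r1:Add2,r2:4,r3:3,r4:3,r5:-2
cycle 7: CDB Add1=5; issue ADD r5<-Add1 // r0:5,r1:Add2,r2:4,r3:3,r4:3,r5:Add1
cycle 8: CDB Add2=1; issue ADD r0<-Add2 // r0:Add2,r1:1,r2:4,r3:3,r4:3,r5:Add1
cycle 9: - // r0:Add2,r1:1,r2:4,r3:3,r4:3,r5:Add1
cycle 10: - // r0:Add2,r1:1,r2:4,r3:3,r4:3,r5:Add1
cycle 11: CDB Add1=2 // r0:Add2,r1:1,r2:4,r3:3,r4:3,r5:2
cycle 12: - // r0:Add2,r1:1,r2:4,r3:3,r4:3,r5:2

STATUS = VALUE 2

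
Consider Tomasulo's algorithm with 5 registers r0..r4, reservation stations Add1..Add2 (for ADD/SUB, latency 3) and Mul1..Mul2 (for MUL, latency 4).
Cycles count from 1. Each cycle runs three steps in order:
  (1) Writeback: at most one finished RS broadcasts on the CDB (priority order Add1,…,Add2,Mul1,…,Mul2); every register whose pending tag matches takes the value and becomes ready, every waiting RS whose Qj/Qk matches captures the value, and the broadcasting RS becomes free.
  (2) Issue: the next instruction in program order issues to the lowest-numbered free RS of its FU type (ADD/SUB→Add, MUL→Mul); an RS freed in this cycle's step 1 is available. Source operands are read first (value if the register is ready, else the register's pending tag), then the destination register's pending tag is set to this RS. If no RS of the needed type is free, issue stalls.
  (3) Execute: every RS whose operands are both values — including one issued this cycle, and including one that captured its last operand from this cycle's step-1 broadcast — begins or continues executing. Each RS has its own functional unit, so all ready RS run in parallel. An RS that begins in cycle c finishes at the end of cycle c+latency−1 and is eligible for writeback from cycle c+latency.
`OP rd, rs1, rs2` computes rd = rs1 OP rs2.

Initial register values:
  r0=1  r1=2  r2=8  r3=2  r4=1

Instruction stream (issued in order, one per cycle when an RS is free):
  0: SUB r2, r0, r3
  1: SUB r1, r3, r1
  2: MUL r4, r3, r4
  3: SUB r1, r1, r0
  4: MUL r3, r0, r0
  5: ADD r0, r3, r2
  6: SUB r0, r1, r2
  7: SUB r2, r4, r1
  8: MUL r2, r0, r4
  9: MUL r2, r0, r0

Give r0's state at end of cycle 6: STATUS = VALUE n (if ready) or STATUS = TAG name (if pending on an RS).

STATUS = TAG Add2

cycle 1: issue SUB r2<-Add1 // r0:1,r1:2,r2:Add1,r3:2,r4:1
cycle 2: issue SUB r1<-Add2 // r0:1,r1:Add2,r2:Add1,r3:2,r4:1
cycle 3: issue MUL r4<-Mul1 // r0:1,r1:Add2,r2:Add1,r3:2,r4:Mul1
cycle 4: CDB Add1=-1; issue SUB r1<-Add1 // r0:1,r1:Add1,r2:-1,r3:2,r4:Mul1
cycle 5: CDB Add2=0; issue MUL r3<-Mul2 // r0:1,r1:Add1,r2:-1,r3:Mul2,r4:Mul1
cycle 6: issue ADD r0<-Add2 // r0:Add2,r1:Add1,r2:-1,r3:Mul2,r4:Mul1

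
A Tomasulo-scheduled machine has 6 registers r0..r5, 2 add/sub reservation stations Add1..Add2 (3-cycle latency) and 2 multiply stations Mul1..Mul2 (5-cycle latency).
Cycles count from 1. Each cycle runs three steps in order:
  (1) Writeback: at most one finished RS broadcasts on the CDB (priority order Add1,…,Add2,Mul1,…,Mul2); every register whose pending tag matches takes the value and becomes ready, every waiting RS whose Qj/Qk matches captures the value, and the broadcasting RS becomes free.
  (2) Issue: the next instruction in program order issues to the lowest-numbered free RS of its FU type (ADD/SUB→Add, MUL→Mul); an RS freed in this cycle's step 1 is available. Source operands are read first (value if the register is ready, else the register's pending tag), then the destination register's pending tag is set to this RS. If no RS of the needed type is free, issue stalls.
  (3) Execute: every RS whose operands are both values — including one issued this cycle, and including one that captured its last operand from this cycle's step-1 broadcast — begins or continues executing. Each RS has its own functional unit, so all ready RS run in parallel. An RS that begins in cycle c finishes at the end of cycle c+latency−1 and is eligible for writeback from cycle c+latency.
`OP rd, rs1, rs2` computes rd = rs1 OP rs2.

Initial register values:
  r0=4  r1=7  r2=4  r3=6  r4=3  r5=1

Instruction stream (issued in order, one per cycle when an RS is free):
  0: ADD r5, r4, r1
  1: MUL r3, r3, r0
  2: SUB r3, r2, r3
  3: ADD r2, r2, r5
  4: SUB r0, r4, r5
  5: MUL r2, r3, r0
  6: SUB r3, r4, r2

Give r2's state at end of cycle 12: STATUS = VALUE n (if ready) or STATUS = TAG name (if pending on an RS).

  c1: issue ADD r5<-Add1  regs: r0:4,r1:7,r2:4,r3:6,r4:3,r5:Add1
  c2: issue MUL r3<-Mul1  regs: r0:4,r1:7,r2:4,r3:Mul1,r4:3,r5:Add1
  c3: issue SUB r3<-Add2  regs: r0:4,r1:7,r2:4,r3:Add2,r4:3,r5:Add1
  c4: CDB Add1=10; issue ADD r2<-Add1  regs: r0:4,r1:7,r2:Add1,r3:Add2,r4:3,r5:10
  c5: stall  regs: r0:4,r1:7,r2:Add1,r3:Add2,r4:3,r5:10
  c6: stall  regs: r0:4,r1:7,r2:Add1,r3:Add2,r4:3,r5:10
  c7: CDB Add1=14; issue SUB r0<-Add1  regs: r0:Add1,r1:7,r2:14,r3:Add2,r4:3,r5:10
  c8: CDB Mul1=24; issue MUL r2<-Mul1  regs: r0:Add1,r1:7,r2:Mul1,r3:Add2,r4:3,r5:10
  c9: stall  regs: r0:Add1,r1:7,r2:Mul1,r3:Add2,r4:3,r5:10
  c10: CDB Add1=-7; issue SUB r3<-Add1  regs: r0:-7,r1:7,r2:Mul1,r3:Add1,r4:3,r5:10
  c11: CDB Add2=-20  regs: r0:-7,r1:7,r2:Mul1,r3:Add1,r4:3,r5:10
  c12: -  regs: r0:-7,r1:7,r2:Mul1,r3:Add1,r4:3,r5:10

STATUS = TAG Mul1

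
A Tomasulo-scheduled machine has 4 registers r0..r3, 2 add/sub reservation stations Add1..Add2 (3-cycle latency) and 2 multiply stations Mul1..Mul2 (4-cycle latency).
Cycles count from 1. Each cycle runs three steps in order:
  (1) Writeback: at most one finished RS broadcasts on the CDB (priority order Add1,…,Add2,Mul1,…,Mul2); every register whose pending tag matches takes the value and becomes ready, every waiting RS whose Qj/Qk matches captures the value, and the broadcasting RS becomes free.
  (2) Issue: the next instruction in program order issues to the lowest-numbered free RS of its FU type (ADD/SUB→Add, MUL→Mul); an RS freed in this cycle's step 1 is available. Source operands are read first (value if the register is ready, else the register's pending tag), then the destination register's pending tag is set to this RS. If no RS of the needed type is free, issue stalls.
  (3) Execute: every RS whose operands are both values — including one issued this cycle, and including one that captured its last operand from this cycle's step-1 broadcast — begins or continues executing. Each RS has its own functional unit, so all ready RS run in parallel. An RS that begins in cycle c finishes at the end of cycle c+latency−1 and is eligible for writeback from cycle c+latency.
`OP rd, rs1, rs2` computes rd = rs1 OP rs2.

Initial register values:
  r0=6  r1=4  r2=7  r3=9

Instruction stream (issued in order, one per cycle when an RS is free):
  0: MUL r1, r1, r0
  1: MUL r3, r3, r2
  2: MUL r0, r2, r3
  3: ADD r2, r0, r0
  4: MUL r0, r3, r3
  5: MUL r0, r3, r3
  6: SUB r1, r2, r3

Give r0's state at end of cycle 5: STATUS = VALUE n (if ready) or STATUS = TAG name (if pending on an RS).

STATUS = TAG Mul1

  c1: issue MUL r1<-Mul1  regs: r0:6,r1:Mul1,r2:7,r3:9
  c2: issue MUL r3<-Mul2  regs: r0:6,r1:Mul1,r2:7,r3:Mul2
  c3: stall  regs: r0:6,r1:Mul1,r2:7,r3:Mul2
  c4: stall  regs: r0:6,r1:Mul1,r2:7,r3:Mul2
  c5: CDB Mul1=24; issue MUL r0<-Mul1  regs: r0:Mul1,r1:24,r2:7,r3:Mul2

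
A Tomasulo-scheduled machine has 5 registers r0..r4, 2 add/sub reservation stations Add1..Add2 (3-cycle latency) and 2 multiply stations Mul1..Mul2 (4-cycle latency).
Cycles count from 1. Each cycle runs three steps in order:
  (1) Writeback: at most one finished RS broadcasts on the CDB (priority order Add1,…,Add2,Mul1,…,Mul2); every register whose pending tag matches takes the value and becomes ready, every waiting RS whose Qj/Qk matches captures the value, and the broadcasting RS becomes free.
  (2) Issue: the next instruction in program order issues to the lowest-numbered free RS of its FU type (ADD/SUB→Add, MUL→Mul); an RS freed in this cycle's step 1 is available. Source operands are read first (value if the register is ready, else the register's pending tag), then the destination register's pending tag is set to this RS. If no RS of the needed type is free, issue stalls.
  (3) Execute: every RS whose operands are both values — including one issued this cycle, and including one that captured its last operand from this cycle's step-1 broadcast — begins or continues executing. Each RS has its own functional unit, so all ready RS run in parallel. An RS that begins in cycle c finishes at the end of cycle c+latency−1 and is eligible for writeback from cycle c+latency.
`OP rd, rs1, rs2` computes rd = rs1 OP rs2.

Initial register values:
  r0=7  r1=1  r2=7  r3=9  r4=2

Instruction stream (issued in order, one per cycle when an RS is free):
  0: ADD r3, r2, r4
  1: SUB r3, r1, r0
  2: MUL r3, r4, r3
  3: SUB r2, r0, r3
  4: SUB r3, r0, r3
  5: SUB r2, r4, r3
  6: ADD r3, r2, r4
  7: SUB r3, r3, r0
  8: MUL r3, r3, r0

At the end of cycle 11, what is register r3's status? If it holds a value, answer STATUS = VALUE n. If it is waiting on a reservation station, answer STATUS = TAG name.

c1: issue ADD r3<-Add1 | r0:7,r1:1,r2:7,r3:Add1,r4:2
c2: issue SUB r3<-Add2 | r0:7,r1:1,r2:7,r3:Add2,r4:2
c3: issue MUL r3<-Mul1 | r0:7,r1:1,r2:7,r3:Mul1,r4:2
c4: CDB Add1=9; issue SUB r2<-Add1 | r0:7,r1:1,r2:Add1,r3:Mul1,r4:2
c5: CDB Add2=-6; issue SUB r3<-Add2 | r0:7,r1:1,r2:Add1,r3:Add2,r4:2
c6: stall | r0:7,r1:1,r2:Add1,r3:Add2,r4:2
c7: stall | r0:7,r1:1,r2:Add1,r3:Add2,r4:2
c8: stall | r0:7,r1:1,r2:Add1,r3:Add2,r4:2
c9: CDB Mul1=-12; stall | r0:7,r1:1,r2:Add1,r3:Add2,r4:2
c10: stall | r0:7,r1:1,r2:Add1,r3:Add2,r4:2
c11: stall | r0:7,r1:1,r2:Add1,r3:Add2,r4:2

STATUS = TAG Add2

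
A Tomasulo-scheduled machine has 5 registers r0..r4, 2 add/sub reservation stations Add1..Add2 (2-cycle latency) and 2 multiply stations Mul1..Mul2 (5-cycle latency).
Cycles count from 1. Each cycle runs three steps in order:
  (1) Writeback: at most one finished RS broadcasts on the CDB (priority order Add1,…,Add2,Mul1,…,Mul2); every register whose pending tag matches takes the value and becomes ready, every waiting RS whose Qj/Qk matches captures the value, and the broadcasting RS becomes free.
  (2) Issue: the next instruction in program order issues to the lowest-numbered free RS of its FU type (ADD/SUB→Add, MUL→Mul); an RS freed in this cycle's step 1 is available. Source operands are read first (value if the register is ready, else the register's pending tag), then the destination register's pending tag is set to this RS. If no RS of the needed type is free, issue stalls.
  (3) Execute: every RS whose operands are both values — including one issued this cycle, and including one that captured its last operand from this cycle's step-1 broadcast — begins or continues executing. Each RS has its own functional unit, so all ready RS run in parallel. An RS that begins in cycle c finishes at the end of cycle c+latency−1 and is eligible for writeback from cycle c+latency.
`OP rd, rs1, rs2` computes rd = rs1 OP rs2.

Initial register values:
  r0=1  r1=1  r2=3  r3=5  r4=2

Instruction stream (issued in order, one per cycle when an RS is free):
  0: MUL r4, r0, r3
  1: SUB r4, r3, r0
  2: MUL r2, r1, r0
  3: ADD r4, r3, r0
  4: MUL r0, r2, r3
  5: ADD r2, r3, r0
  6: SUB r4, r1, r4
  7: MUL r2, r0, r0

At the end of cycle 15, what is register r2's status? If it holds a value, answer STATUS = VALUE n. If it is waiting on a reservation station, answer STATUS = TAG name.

STATUS = TAG Mul2

c1: issue MUL r4<-Mul1 | r0:1,r1:1,r2:3,r3:5,r4:Mul1
c2: issue SUB r4<-Add1 | r0:1,r1:1,r2:3,r3:5,r4:Add1
c3: issue MUL r2<-Mul2 | r0:1,r1:1,r2:Mul2,r3:5,r4:Add1
c4: CDB Add1=4; issue ADD r4<-Add1 | r0:1,r1:1,r2:Mul2,r3:5,r4:Add1
c5: stall | r0:1,r1:1,r2:Mul2,r3:5,r4:Add1
c6: CDB Add1=6; stall | r0:1,r1:1,r2:Mul2,r3:5,r4:6
c7: CDB Mul1=5; issue MUL r0<-Mul1 | r0:Mul1,r1:1,r2:Mul2,r3:5,r4:6
c8: CDB Mul2=1; issue ADD r2<-Add1 | r0:Mul1,r1:1,r2:Add1,r3:5,r4:6
c9: issue SUB r4<-Add2 | r0:Mul1,r1:1,r2:Add1,r3:5,r4:Add2
c10: issue MUL r2<-Mul2 | r0:Mul1,r1:1,r2:Mul2,r3:5,r4:Add2
c11: CDB Add2=-5 | r0:Mul1,r1:1,r2:Mul2,r3:5,r4:-5
c12: - | r0:Mul1,r1:1,r2:Mul2,r3:5,r4:-5
c13: CDB Mul1=5 | r0:5,r1:1,r2:Mul2,r3:5,r4:-5
c14: - | r0:5,r1:1,r2:Mul2,r3:5,r4:-5
c15: CDB Add1=10 | r0:5,r1:1,r2:Mul2,r3:5,r4:-5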